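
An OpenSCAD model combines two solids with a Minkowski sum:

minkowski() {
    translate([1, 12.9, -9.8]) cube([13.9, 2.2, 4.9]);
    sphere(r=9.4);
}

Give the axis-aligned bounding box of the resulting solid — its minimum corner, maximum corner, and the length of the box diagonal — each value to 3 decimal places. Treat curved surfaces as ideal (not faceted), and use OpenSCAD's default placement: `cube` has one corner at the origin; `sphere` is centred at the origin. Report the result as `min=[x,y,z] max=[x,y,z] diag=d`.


min=[-8.400,3.500,-19.200] max=[24.300,24.500,4.500] diag=45.519

A = translate([1, 12.9, -9.8]) cube([13.9, 2.2, 4.9]) → bbox [1,12.9,-9.8] .. [14.9,15.1,-4.9]
B = sphere(r=9.4) → bbox [-9.4,-9.4,-9.4] .. [9.4,9.4,9.4]
lo = A.lo+B.lo = [1-9.4, 12.9-9.4, -9.8-9.4] = [-8.400,3.500,-19.200]
hi = A.hi+B.hi = [14.9+9.4, 15.1+9.4, -4.9+9.4] = [24.300,24.500,4.500]
diag = √(32.7²+21²+23.7²) = √2071.98 = 45.519


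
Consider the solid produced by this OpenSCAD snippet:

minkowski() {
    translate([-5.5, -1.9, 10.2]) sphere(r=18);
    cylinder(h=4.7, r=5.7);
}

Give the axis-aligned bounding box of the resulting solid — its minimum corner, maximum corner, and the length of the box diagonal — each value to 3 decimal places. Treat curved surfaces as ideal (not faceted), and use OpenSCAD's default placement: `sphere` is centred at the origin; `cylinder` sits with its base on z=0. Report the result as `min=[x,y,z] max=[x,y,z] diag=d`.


min=[-29.200,-25.600,-7.800] max=[18.200,21.800,32.900] diag=78.422

A = translate([-5.5, -1.9, 10.2]) sphere(r=18) → bbox [-23.5,-19.9,-7.8] .. [12.5,16.1,28.2]
B = cylinder(h=4.7, r=5.7) → bbox [-5.7,-5.7,0] .. [5.7,5.7,4.7]
lo = A.lo+B.lo = [-23.5-5.7, -19.9-5.7, -7.8+0] = [-29.200,-25.600,-7.800]
hi = A.hi+B.hi = [12.5+5.7, 16.1+5.7, 28.2+4.7] = [18.200,21.800,32.900]
diag = √(47.4²+47.4²+40.7²) = √6150.01 = 78.422


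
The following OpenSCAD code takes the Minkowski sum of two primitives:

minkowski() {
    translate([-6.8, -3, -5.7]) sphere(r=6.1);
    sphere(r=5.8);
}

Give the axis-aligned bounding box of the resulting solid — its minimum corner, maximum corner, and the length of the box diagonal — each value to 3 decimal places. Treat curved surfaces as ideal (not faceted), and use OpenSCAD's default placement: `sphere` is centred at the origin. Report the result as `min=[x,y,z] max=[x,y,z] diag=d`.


A = translate([-6.8, -3, -5.7]) sphere(r=6.1) → bbox [-12.9,-9.1,-11.8] .. [-0.7,3.1,0.4]
B = sphere(r=5.8) → bbox [-5.8,-5.8,-5.8] .. [5.8,5.8,5.8]
lo = A.lo+B.lo = [-12.9-5.8, -9.1-5.8, -11.8-5.8] = [-18.700,-14.900,-17.600]
hi = A.hi+B.hi = [-0.7+5.8, 3.1+5.8, 0.4+5.8] = [5.100,8.900,6.200]
diag = √(23.8²+23.8²+23.8²) = √1699.32 = 41.223

min=[-18.700,-14.900,-17.600] max=[5.100,8.900,6.200] diag=41.223


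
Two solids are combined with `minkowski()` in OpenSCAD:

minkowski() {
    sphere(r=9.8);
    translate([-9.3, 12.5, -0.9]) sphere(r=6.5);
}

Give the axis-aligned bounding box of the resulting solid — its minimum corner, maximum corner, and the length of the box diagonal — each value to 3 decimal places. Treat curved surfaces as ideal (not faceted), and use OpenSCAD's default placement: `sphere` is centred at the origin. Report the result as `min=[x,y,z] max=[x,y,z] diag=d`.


min=[-25.600,-3.800,-17.200] max=[7.000,28.800,15.400] diag=56.465

A = translate([-9.3, 12.5, -0.9]) sphere(r=6.5) → bbox [-15.8,6,-7.4] .. [-2.8,19,5.6]
B = sphere(r=9.8) → bbox [-9.8,-9.8,-9.8] .. [9.8,9.8,9.8]
lo = A.lo+B.lo = [-15.8-9.8, 6-9.8, -7.4-9.8] = [-25.600,-3.800,-17.200]
hi = A.hi+B.hi = [-2.8+9.8, 19+9.8, 5.6+9.8] = [7.000,28.800,15.400]
diag = √(32.6²+32.6²+32.6²) = √3188.28 = 56.465


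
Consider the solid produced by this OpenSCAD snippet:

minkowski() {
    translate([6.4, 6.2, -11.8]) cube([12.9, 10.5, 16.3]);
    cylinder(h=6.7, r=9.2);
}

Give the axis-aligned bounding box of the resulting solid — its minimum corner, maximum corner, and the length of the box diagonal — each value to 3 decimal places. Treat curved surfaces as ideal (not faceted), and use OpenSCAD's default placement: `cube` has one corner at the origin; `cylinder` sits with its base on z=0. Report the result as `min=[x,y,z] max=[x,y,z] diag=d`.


min=[-2.800,-3.000,-11.800] max=[28.500,25.900,11.200] diag=48.414

A = translate([6.4, 6.2, -11.8]) cube([12.9, 10.5, 16.3]) → bbox [6.4,6.2,-11.8] .. [19.3,16.7,4.5]
B = cylinder(h=6.7, r=9.2) → bbox [-9.2,-9.2,0] .. [9.2,9.2,6.7]
lo = A.lo+B.lo = [6.4-9.2, 6.2-9.2, -11.8+0] = [-2.800,-3.000,-11.800]
hi = A.hi+B.hi = [19.3+9.2, 16.7+9.2, 4.5+6.7] = [28.500,25.900,11.200]
diag = √(31.3²+28.9²+23²) = √2343.9 = 48.414


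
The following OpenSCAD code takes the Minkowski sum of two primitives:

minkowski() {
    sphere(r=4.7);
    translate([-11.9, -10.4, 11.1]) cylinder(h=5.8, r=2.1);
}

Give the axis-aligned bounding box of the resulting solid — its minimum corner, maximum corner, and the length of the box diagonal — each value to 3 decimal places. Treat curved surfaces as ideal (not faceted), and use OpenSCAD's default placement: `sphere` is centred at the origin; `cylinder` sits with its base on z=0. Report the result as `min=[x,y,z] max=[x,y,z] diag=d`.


A = translate([-11.9, -10.4, 11.1]) cylinder(h=5.8, r=2.1) → bbox [-14,-12.5,11.1] .. [-9.8,-8.3,16.9]
B = sphere(r=4.7) → bbox [-4.7,-4.7,-4.7] .. [4.7,4.7,4.7]
lo = A.lo+B.lo = [-14-4.7, -12.5-4.7, 11.1-4.7] = [-18.700,-17.200,6.400]
hi = A.hi+B.hi = [-9.8+4.7, -8.3+4.7, 16.9+4.7] = [-5.100,-3.600,21.600]
diag = √(13.6²+13.6²+15.2²) = √600.96 = 24.514

min=[-18.700,-17.200,6.400] max=[-5.100,-3.600,21.600] diag=24.514


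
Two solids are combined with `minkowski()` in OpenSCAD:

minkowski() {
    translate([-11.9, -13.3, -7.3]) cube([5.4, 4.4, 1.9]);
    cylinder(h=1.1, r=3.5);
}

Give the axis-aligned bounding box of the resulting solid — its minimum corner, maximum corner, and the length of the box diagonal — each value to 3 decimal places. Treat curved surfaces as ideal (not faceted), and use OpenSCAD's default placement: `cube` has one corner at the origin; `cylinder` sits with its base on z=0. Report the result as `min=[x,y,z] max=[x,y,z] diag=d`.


min=[-15.400,-16.800,-7.300] max=[-3.000,-5.400,-4.300] diag=17.109

A = translate([-11.9, -13.3, -7.3]) cube([5.4, 4.4, 1.9]) → bbox [-11.9,-13.3,-7.3] .. [-6.5,-8.9,-5.4]
B = cylinder(h=1.1, r=3.5) → bbox [-3.5,-3.5,0] .. [3.5,3.5,1.1]
lo = A.lo+B.lo = [-11.9-3.5, -13.3-3.5, -7.3+0] = [-15.400,-16.800,-7.300]
hi = A.hi+B.hi = [-6.5+3.5, -8.9+3.5, -5.4+1.1] = [-3.000,-5.400,-4.300]
diag = √(12.4²+11.4²+3²) = √292.72 = 17.109


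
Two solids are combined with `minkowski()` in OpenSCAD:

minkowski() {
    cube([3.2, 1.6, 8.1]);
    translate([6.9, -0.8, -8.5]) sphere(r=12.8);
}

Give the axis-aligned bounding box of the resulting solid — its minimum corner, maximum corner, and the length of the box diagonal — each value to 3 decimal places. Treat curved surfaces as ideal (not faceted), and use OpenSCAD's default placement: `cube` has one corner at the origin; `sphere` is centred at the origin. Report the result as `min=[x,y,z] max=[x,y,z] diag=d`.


min=[-5.900,-13.600,-21.300] max=[22.900,13.600,12.400] diag=52.009

A = translate([6.9, -0.8, -8.5]) sphere(r=12.8) → bbox [-5.9,-13.6,-21.3] .. [19.7,12,4.3]
B = cube([3.2, 1.6, 8.1]) → bbox [0,0,0] .. [3.2,1.6,8.1]
lo = A.lo+B.lo = [-5.9+0, -13.6+0, -21.3+0] = [-5.900,-13.600,-21.300]
hi = A.hi+B.hi = [19.7+3.2, 12+1.6, 4.3+8.1] = [22.900,13.600,12.400]
diag = √(28.8²+27.2²+33.7²) = √2704.97 = 52.009


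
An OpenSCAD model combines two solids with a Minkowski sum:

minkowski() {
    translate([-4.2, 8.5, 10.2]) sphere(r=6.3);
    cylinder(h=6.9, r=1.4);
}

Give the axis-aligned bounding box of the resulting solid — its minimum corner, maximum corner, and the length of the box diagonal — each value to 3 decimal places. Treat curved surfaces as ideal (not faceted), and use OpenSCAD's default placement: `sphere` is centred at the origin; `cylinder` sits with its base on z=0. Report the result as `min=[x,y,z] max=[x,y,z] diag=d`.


min=[-11.900,0.800,3.900] max=[3.500,16.200,23.400] diag=29.233

A = translate([-4.2, 8.5, 10.2]) sphere(r=6.3) → bbox [-10.5,2.2,3.9] .. [2.1,14.8,16.5]
B = cylinder(h=6.9, r=1.4) → bbox [-1.4,-1.4,0] .. [1.4,1.4,6.9]
lo = A.lo+B.lo = [-10.5-1.4, 2.2-1.4, 3.9+0] = [-11.900,0.800,3.900]
hi = A.hi+B.hi = [2.1+1.4, 14.8+1.4, 16.5+6.9] = [3.500,16.200,23.400]
diag = √(15.4²+15.4²+19.5²) = √854.57 = 29.233


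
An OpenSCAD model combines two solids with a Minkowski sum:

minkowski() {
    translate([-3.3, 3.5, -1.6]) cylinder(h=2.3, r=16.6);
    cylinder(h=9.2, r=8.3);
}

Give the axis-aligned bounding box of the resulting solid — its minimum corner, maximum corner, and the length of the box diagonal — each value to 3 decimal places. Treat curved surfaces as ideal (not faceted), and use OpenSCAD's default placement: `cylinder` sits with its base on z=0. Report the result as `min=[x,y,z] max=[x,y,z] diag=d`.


min=[-28.200,-21.400,-1.600] max=[21.600,28.400,9.900] diag=71.361

A = translate([-3.3, 3.5, -1.6]) cylinder(h=2.3, r=16.6) → bbox [-19.9,-13.1,-1.6] .. [13.3,20.1,0.7]
B = cylinder(h=9.2, r=8.3) → bbox [-8.3,-8.3,0] .. [8.3,8.3,9.2]
lo = A.lo+B.lo = [-19.9-8.3, -13.1-8.3, -1.6+0] = [-28.200,-21.400,-1.600]
hi = A.hi+B.hi = [13.3+8.3, 20.1+8.3, 0.7+9.2] = [21.600,28.400,9.900]
diag = √(49.8²+49.8²+11.5²) = √5092.33 = 71.361


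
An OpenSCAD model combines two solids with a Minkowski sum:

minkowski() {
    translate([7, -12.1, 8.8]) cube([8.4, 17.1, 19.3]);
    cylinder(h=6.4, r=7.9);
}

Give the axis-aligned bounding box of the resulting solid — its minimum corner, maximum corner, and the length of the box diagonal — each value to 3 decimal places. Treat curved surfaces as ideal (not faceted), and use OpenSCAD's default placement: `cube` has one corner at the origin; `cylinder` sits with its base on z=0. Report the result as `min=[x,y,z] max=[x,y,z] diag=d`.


A = translate([7, -12.1, 8.8]) cube([8.4, 17.1, 19.3]) → bbox [7,-12.1,8.8] .. [15.4,5,28.1]
B = cylinder(h=6.4, r=7.9) → bbox [-7.9,-7.9,0] .. [7.9,7.9,6.4]
lo = A.lo+B.lo = [7-7.9, -12.1-7.9, 8.8+0] = [-0.900,-20.000,8.800]
hi = A.hi+B.hi = [15.4+7.9, 5+7.9, 28.1+6.4] = [23.300,12.900,34.500]
diag = √(24.2²+32.9²+25.7²) = √2328.54 = 48.255

min=[-0.900,-20.000,8.800] max=[23.300,12.900,34.500] diag=48.255


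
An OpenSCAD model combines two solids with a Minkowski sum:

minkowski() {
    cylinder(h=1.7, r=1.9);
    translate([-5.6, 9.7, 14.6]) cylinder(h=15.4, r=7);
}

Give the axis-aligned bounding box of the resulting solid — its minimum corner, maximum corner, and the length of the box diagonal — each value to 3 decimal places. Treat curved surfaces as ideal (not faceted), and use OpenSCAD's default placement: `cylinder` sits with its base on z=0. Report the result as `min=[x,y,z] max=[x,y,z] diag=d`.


min=[-14.500,0.800,14.600] max=[3.300,18.600,31.700] diag=30.432

A = translate([-5.6, 9.7, 14.6]) cylinder(h=15.4, r=7) → bbox [-12.6,2.7,14.6] .. [1.4,16.7,30]
B = cylinder(h=1.7, r=1.9) → bbox [-1.9,-1.9,0] .. [1.9,1.9,1.7]
lo = A.lo+B.lo = [-12.6-1.9, 2.7-1.9, 14.6+0] = [-14.500,0.800,14.600]
hi = A.hi+B.hi = [1.4+1.9, 16.7+1.9, 30+1.7] = [3.300,18.600,31.700]
diag = √(17.8²+17.8²+17.1²) = √926.09 = 30.432


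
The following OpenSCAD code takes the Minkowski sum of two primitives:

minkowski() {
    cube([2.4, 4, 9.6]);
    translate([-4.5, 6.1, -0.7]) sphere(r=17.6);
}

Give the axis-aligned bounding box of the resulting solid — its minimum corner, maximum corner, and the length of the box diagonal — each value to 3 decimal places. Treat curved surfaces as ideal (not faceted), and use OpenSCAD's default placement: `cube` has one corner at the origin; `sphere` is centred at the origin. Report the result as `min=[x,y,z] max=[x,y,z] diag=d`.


A = translate([-4.5, 6.1, -0.7]) sphere(r=17.6) → bbox [-22.1,-11.5,-18.3] .. [13.1,23.7,16.9]
B = cube([2.4, 4, 9.6]) → bbox [0,0,0] .. [2.4,4,9.6]
lo = A.lo+B.lo = [-22.1+0, -11.5+0, -18.3+0] = [-22.100,-11.500,-18.300]
hi = A.hi+B.hi = [13.1+2.4, 23.7+4, 16.9+9.6] = [15.500,27.700,26.500]
diag = √(37.6²+39.2²+44.8²) = √4957.44 = 70.409

min=[-22.100,-11.500,-18.300] max=[15.500,27.700,26.500] diag=70.409


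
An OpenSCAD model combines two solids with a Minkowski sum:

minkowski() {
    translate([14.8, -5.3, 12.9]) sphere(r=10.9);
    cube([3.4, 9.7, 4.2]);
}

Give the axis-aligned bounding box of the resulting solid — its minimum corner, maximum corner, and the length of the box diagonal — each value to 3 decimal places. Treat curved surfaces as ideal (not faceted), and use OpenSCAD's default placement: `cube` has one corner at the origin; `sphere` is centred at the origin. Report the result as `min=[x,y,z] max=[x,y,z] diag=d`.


A = translate([14.8, -5.3, 12.9]) sphere(r=10.9) → bbox [3.9,-16.2,2] .. [25.7,5.6,23.8]
B = cube([3.4, 9.7, 4.2]) → bbox [0,0,0] .. [3.4,9.7,4.2]
lo = A.lo+B.lo = [3.9+0, -16.2+0, 2+0] = [3.900,-16.200,2.000]
hi = A.hi+B.hi = [25.7+3.4, 5.6+9.7, 23.8+4.2] = [29.100,15.300,28.000]
diag = √(25.2²+31.5²+26²) = √2303.29 = 47.993

min=[3.900,-16.200,2.000] max=[29.100,15.300,28.000] diag=47.993


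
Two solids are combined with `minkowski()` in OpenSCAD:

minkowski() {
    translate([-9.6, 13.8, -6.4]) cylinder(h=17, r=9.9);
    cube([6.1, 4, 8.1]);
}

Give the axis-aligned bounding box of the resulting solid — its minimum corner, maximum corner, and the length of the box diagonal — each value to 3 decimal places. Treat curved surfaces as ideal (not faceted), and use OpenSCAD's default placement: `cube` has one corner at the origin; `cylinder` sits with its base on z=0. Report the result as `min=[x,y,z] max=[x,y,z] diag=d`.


A = translate([-9.6, 13.8, -6.4]) cylinder(h=17, r=9.9) → bbox [-19.5,3.9,-6.4] .. [0.3,23.7,10.6]
B = cube([6.1, 4, 8.1]) → bbox [0,0,0] .. [6.1,4,8.1]
lo = A.lo+B.lo = [-19.5+0, 3.9+0, -6.4+0] = [-19.500,3.900,-6.400]
hi = A.hi+B.hi = [0.3+6.1, 23.7+4, 10.6+8.1] = [6.400,27.700,18.700]
diag = √(25.9²+23.8²+25.1²) = √1867.26 = 43.212

min=[-19.500,3.900,-6.400] max=[6.400,27.700,18.700] diag=43.212


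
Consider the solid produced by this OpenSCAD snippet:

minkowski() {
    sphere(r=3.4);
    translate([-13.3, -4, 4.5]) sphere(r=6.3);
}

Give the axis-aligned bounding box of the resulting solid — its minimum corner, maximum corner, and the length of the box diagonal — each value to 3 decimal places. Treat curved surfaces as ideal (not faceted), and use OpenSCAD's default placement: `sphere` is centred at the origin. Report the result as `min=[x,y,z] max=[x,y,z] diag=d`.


A = translate([-13.3, -4, 4.5]) sphere(r=6.3) → bbox [-19.6,-10.3,-1.8] .. [-7,2.3,10.8]
B = sphere(r=3.4) → bbox [-3.4,-3.4,-3.4] .. [3.4,3.4,3.4]
lo = A.lo+B.lo = [-19.6-3.4, -10.3-3.4, -1.8-3.4] = [-23.000,-13.700,-5.200]
hi = A.hi+B.hi = [-7+3.4, 2.3+3.4, 10.8+3.4] = [-3.600,5.700,14.200]
diag = √(19.4²+19.4²+19.4²) = √1129.08 = 33.602

min=[-23.000,-13.700,-5.200] max=[-3.600,5.700,14.200] diag=33.602


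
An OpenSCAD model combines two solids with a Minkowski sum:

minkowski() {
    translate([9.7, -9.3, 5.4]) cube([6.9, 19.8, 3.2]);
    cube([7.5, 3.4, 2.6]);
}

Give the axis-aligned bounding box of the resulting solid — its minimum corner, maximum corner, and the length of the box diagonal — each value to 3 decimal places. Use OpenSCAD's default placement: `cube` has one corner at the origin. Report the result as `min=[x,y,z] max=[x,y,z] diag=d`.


min=[9.700,-9.300,5.400] max=[24.100,13.900,11.200] diag=27.915

A = translate([9.7, -9.3, 5.4]) cube([6.9, 19.8, 3.2]) → bbox [9.7,-9.3,5.4] .. [16.6,10.5,8.6]
B = cube([7.5, 3.4, 2.6]) → bbox [0,0,0] .. [7.5,3.4,2.6]
lo = A.lo+B.lo = [9.7+0, -9.3+0, 5.4+0] = [9.700,-9.300,5.400]
hi = A.hi+B.hi = [16.6+7.5, 10.5+3.4, 8.6+2.6] = [24.100,13.900,11.200]
diag = √(14.4²+23.2²+5.8²) = √779.24 = 27.915


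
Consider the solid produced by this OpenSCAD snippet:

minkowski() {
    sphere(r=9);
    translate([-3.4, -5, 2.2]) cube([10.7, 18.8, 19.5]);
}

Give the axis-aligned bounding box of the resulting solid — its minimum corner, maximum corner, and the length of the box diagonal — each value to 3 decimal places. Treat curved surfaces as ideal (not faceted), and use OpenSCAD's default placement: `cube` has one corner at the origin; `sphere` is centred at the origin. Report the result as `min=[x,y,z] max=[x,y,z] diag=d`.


A = translate([-3.4, -5, 2.2]) cube([10.7, 18.8, 19.5]) → bbox [-3.4,-5,2.2] .. [7.3,13.8,21.7]
B = sphere(r=9) → bbox [-9,-9,-9] .. [9,9,9]
lo = A.lo+B.lo = [-3.4-9, -5-9, 2.2-9] = [-12.400,-14.000,-6.800]
hi = A.hi+B.hi = [7.3+9, 13.8+9, 21.7+9] = [16.300,22.800,30.700]
diag = √(28.7²+36.8²+37.5²) = √3584.18 = 59.868

min=[-12.400,-14.000,-6.800] max=[16.300,22.800,30.700] diag=59.868


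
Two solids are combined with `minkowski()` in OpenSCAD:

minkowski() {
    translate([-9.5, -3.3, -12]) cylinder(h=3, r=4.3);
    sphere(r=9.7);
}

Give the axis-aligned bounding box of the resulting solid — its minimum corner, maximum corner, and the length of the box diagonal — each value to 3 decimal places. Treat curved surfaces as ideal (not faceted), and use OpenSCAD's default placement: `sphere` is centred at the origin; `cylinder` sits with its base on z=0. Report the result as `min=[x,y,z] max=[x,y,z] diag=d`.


min=[-23.500,-17.300,-21.700] max=[4.500,10.700,0.700] diag=45.495

A = translate([-9.5, -3.3, -12]) cylinder(h=3, r=4.3) → bbox [-13.8,-7.6,-12] .. [-5.2,1,-9]
B = sphere(r=9.7) → bbox [-9.7,-9.7,-9.7] .. [9.7,9.7,9.7]
lo = A.lo+B.lo = [-13.8-9.7, -7.6-9.7, -12-9.7] = [-23.500,-17.300,-21.700]
hi = A.hi+B.hi = [-5.2+9.7, 1+9.7, -9+9.7] = [4.500,10.700,0.700]
diag = √(28²+28²+22.4²) = √2069.76 = 45.495


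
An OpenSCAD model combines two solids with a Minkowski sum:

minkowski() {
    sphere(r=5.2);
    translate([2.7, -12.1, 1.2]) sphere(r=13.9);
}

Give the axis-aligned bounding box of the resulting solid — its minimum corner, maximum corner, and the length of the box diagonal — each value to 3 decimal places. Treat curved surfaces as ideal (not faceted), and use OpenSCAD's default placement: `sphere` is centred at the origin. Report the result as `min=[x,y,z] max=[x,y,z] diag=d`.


min=[-16.400,-31.200,-17.900] max=[21.800,7.000,20.300] diag=66.164

A = translate([2.7, -12.1, 1.2]) sphere(r=13.9) → bbox [-11.2,-26,-12.7] .. [16.6,1.8,15.1]
B = sphere(r=5.2) → bbox [-5.2,-5.2,-5.2] .. [5.2,5.2,5.2]
lo = A.lo+B.lo = [-11.2-5.2, -26-5.2, -12.7-5.2] = [-16.400,-31.200,-17.900]
hi = A.hi+B.hi = [16.6+5.2, 1.8+5.2, 15.1+5.2] = [21.800,7.000,20.300]
diag = √(38.2²+38.2²+38.2²) = √4377.72 = 66.164


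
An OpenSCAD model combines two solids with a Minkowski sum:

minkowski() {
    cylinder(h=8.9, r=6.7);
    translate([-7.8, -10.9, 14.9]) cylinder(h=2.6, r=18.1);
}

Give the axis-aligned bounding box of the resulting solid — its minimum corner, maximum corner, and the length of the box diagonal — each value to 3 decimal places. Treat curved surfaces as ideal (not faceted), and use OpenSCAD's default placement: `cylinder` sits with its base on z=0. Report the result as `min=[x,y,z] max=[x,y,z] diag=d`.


min=[-32.600,-35.700,14.900] max=[17.000,13.900,26.400] diag=71.081

A = translate([-7.8, -10.9, 14.9]) cylinder(h=2.6, r=18.1) → bbox [-25.9,-29,14.9] .. [10.3,7.2,17.5]
B = cylinder(h=8.9, r=6.7) → bbox [-6.7,-6.7,0] .. [6.7,6.7,8.9]
lo = A.lo+B.lo = [-25.9-6.7, -29-6.7, 14.9+0] = [-32.600,-35.700,14.900]
hi = A.hi+B.hi = [10.3+6.7, 7.2+6.7, 17.5+8.9] = [17.000,13.900,26.400]
diag = √(49.6²+49.6²+11.5²) = √5052.57 = 71.081


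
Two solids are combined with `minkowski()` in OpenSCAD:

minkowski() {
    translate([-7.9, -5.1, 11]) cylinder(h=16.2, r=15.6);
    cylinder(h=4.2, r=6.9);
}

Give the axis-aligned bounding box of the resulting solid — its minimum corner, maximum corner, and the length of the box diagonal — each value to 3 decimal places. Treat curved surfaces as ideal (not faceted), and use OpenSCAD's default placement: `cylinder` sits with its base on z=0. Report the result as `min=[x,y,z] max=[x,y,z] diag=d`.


A = translate([-7.9, -5.1, 11]) cylinder(h=16.2, r=15.6) → bbox [-23.5,-20.7,11] .. [7.7,10.5,27.2]
B = cylinder(h=4.2, r=6.9) → bbox [-6.9,-6.9,0] .. [6.9,6.9,4.2]
lo = A.lo+B.lo = [-23.5-6.9, -20.7-6.9, 11+0] = [-30.400,-27.600,11.000]
hi = A.hi+B.hi = [7.7+6.9, 10.5+6.9, 27.2+4.2] = [14.600,17.400,31.400]
diag = √(45²+45²+20.4²) = √4466.16 = 66.829

min=[-30.400,-27.600,11.000] max=[14.600,17.400,31.400] diag=66.829


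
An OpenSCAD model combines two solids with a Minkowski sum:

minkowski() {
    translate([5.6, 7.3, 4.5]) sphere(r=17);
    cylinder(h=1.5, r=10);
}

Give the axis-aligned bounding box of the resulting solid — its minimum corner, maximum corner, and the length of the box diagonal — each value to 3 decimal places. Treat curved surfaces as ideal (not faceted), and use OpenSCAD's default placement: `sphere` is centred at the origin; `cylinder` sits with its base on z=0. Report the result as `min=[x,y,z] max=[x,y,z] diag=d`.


A = translate([5.6, 7.3, 4.5]) sphere(r=17) → bbox [-11.4,-9.7,-12.5] .. [22.6,24.3,21.5]
B = cylinder(h=1.5, r=10) → bbox [-10,-10,0] .. [10,10,1.5]
lo = A.lo+B.lo = [-11.4-10, -9.7-10, -12.5+0] = [-21.400,-19.700,-12.500]
hi = A.hi+B.hi = [22.6+10, 24.3+10, 21.5+1.5] = [32.600,34.300,23.000]
diag = √(54²+54²+35.5²) = √7092.25 = 84.215

min=[-21.400,-19.700,-12.500] max=[32.600,34.300,23.000] diag=84.215


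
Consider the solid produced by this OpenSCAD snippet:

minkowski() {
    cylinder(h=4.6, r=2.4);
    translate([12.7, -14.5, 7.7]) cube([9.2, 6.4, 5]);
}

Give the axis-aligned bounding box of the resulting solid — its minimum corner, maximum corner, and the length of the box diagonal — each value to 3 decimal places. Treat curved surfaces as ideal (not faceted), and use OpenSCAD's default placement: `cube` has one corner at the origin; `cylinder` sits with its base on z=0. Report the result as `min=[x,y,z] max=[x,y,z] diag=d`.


min=[10.300,-16.900,7.700] max=[24.300,-5.700,17.300] diag=20.337

A = translate([12.7, -14.5, 7.7]) cube([9.2, 6.4, 5]) → bbox [12.7,-14.5,7.7] .. [21.9,-8.1,12.7]
B = cylinder(h=4.6, r=2.4) → bbox [-2.4,-2.4,0] .. [2.4,2.4,4.6]
lo = A.lo+B.lo = [12.7-2.4, -14.5-2.4, 7.7+0] = [10.300,-16.900,7.700]
hi = A.hi+B.hi = [21.9+2.4, -8.1+2.4, 12.7+4.6] = [24.300,-5.700,17.300]
diag = √(14²+11.2²+9.6²) = √413.6 = 20.337


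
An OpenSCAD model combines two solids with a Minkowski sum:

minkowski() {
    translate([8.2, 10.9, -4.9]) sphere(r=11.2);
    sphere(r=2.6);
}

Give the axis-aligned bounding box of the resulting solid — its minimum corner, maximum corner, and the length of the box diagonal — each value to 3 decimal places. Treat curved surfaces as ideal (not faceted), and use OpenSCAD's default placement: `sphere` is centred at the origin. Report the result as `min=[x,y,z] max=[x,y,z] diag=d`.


A = translate([8.2, 10.9, -4.9]) sphere(r=11.2) → bbox [-3,-0.3,-16.1] .. [19.4,22.1,6.3]
B = sphere(r=2.6) → bbox [-2.6,-2.6,-2.6] .. [2.6,2.6,2.6]
lo = A.lo+B.lo = [-3-2.6, -0.3-2.6, -16.1-2.6] = [-5.600,-2.900,-18.700]
hi = A.hi+B.hi = [19.4+2.6, 22.1+2.6, 6.3+2.6] = [22.000,24.700,8.900]
diag = √(27.6²+27.6²+27.6²) = √2285.28 = 47.805

min=[-5.600,-2.900,-18.700] max=[22.000,24.700,8.900] diag=47.805


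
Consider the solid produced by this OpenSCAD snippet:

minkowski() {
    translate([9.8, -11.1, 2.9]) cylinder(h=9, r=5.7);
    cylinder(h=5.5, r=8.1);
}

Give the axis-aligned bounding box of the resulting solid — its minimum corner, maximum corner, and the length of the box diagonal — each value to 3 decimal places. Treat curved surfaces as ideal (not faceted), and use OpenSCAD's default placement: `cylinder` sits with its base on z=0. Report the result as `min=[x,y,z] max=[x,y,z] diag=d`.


min=[-4.000,-24.900,2.900] max=[23.600,2.700,17.400] diag=41.639

A = translate([9.8, -11.1, 2.9]) cylinder(h=9, r=5.7) → bbox [4.1,-16.8,2.9] .. [15.5,-5.4,11.9]
B = cylinder(h=5.5, r=8.1) → bbox [-8.1,-8.1,0] .. [8.1,8.1,5.5]
lo = A.lo+B.lo = [4.1-8.1, -16.8-8.1, 2.9+0] = [-4.000,-24.900,2.900]
hi = A.hi+B.hi = [15.5+8.1, -5.4+8.1, 11.9+5.5] = [23.600,2.700,17.400]
diag = √(27.6²+27.6²+14.5²) = √1733.77 = 41.639


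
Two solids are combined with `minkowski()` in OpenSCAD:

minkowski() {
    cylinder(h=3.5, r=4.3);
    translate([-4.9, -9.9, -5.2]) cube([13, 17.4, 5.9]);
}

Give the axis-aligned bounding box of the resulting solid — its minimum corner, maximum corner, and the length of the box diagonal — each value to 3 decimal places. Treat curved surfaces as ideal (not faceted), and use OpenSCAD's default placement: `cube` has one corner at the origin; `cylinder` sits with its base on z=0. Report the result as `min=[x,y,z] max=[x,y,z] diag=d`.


min=[-9.200,-14.200,-5.200] max=[12.400,11.800,4.200] diag=35.084

A = translate([-4.9, -9.9, -5.2]) cube([13, 17.4, 5.9]) → bbox [-4.9,-9.9,-5.2] .. [8.1,7.5,0.7]
B = cylinder(h=3.5, r=4.3) → bbox [-4.3,-4.3,0] .. [4.3,4.3,3.5]
lo = A.lo+B.lo = [-4.9-4.3, -9.9-4.3, -5.2+0] = [-9.200,-14.200,-5.200]
hi = A.hi+B.hi = [8.1+4.3, 7.5+4.3, 0.7+3.5] = [12.400,11.800,4.200]
diag = √(21.6²+26²+9.4²) = √1230.92 = 35.084


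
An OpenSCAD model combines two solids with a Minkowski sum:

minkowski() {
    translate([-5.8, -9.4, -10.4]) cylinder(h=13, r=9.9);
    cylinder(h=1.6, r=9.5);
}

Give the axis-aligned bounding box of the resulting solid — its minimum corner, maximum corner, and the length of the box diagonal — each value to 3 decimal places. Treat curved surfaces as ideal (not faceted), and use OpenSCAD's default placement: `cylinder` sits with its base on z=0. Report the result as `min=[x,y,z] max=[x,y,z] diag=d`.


min=[-25.200,-28.800,-10.400] max=[13.600,10.000,4.200] diag=56.781

A = translate([-5.8, -9.4, -10.4]) cylinder(h=13, r=9.9) → bbox [-15.7,-19.3,-10.4] .. [4.1,0.5,2.6]
B = cylinder(h=1.6, r=9.5) → bbox [-9.5,-9.5,0] .. [9.5,9.5,1.6]
lo = A.lo+B.lo = [-15.7-9.5, -19.3-9.5, -10.4+0] = [-25.200,-28.800,-10.400]
hi = A.hi+B.hi = [4.1+9.5, 0.5+9.5, 2.6+1.6] = [13.600,10.000,4.200]
diag = √(38.8²+38.8²+14.6²) = √3224.04 = 56.781


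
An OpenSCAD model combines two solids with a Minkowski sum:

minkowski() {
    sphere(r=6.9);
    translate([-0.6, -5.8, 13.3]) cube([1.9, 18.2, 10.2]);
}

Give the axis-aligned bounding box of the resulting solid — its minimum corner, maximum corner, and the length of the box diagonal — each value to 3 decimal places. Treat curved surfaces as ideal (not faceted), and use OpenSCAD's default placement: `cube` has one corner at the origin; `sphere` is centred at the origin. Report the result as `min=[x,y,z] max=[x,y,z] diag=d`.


A = translate([-0.6, -5.8, 13.3]) cube([1.9, 18.2, 10.2]) → bbox [-0.6,-5.8,13.3] .. [1.3,12.4,23.5]
B = sphere(r=6.9) → bbox [-6.9,-6.9,-6.9] .. [6.9,6.9,6.9]
lo = A.lo+B.lo = [-0.6-6.9, -5.8-6.9, 13.3-6.9] = [-7.500,-12.700,6.400]
hi = A.hi+B.hi = [1.3+6.9, 12.4+6.9, 23.5+6.9] = [8.200,19.300,30.400]
diag = √(15.7²+32²+24²) = √1846.49 = 42.971

min=[-7.500,-12.700,6.400] max=[8.200,19.300,30.400] diag=42.971


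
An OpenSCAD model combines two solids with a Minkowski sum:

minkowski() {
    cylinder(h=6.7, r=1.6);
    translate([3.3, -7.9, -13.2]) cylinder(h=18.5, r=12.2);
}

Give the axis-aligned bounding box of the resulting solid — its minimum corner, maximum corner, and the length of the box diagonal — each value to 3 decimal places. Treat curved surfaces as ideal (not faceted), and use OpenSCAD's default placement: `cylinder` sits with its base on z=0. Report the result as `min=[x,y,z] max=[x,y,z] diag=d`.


min=[-10.500,-21.700,-13.200] max=[17.100,5.900,12.000] diag=46.460

A = translate([3.3, -7.9, -13.2]) cylinder(h=18.5, r=12.2) → bbox [-8.9,-20.1,-13.2] .. [15.5,4.3,5.3]
B = cylinder(h=6.7, r=1.6) → bbox [-1.6,-1.6,0] .. [1.6,1.6,6.7]
lo = A.lo+B.lo = [-8.9-1.6, -20.1-1.6, -13.2+0] = [-10.500,-21.700,-13.200]
hi = A.hi+B.hi = [15.5+1.6, 4.3+1.6, 5.3+6.7] = [17.100,5.900,12.000]
diag = √(27.6²+27.6²+25.2²) = √2158.56 = 46.460


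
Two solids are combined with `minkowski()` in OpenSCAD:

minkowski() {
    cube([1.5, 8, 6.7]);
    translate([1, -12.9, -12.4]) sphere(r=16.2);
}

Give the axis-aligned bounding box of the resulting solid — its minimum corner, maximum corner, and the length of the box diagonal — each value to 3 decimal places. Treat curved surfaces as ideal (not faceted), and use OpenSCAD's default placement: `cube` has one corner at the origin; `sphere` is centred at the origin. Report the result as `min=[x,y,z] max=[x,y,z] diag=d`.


min=[-15.200,-29.100,-28.600] max=[18.700,11.300,10.500] diag=65.652

A = translate([1, -12.9, -12.4]) sphere(r=16.2) → bbox [-15.2,-29.1,-28.6] .. [17.2,3.3,3.8]
B = cube([1.5, 8, 6.7]) → bbox [0,0,0] .. [1.5,8,6.7]
lo = A.lo+B.lo = [-15.2+0, -29.1+0, -28.6+0] = [-15.200,-29.100,-28.600]
hi = A.hi+B.hi = [17.2+1.5, 3.3+8, 3.8+6.7] = [18.700,11.300,10.500]
diag = √(33.9²+40.4²+39.1²) = √4310.18 = 65.652


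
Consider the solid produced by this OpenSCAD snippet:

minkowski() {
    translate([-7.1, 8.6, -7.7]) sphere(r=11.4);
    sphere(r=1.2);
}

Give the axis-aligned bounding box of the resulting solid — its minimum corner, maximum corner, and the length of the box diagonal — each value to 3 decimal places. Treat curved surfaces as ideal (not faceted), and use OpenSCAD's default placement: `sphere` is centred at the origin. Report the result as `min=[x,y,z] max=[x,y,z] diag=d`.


A = translate([-7.1, 8.6, -7.7]) sphere(r=11.4) → bbox [-18.5,-2.8,-19.1] .. [4.3,20,3.7]
B = sphere(r=1.2) → bbox [-1.2,-1.2,-1.2] .. [1.2,1.2,1.2]
lo = A.lo+B.lo = [-18.5-1.2, -2.8-1.2, -19.1-1.2] = [-19.700,-4.000,-20.300]
hi = A.hi+B.hi = [4.3+1.2, 20+1.2, 3.7+1.2] = [5.500,21.200,4.900]
diag = √(25.2²+25.2²+25.2²) = √1905.12 = 43.648

min=[-19.700,-4.000,-20.300] max=[5.500,21.200,4.900] diag=43.648


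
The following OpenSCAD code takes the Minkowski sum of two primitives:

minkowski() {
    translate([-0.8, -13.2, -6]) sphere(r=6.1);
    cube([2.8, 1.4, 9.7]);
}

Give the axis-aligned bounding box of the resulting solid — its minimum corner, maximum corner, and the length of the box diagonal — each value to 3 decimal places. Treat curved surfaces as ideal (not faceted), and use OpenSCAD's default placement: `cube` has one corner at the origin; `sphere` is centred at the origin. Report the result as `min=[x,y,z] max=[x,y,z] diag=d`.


A = translate([-0.8, -13.2, -6]) sphere(r=6.1) → bbox [-6.9,-19.3,-12.1] .. [5.3,-7.1,0.1]
B = cube([2.8, 1.4, 9.7]) → bbox [0,0,0] .. [2.8,1.4,9.7]
lo = A.lo+B.lo = [-6.9+0, -19.3+0, -12.1+0] = [-6.900,-19.300,-12.100]
hi = A.hi+B.hi = [5.3+2.8, -7.1+1.4, 0.1+9.7] = [8.100,-5.700,9.800]
diag = √(15²+13.6²+21.9²) = √889.57 = 29.826

min=[-6.900,-19.300,-12.100] max=[8.100,-5.700,9.800] diag=29.826


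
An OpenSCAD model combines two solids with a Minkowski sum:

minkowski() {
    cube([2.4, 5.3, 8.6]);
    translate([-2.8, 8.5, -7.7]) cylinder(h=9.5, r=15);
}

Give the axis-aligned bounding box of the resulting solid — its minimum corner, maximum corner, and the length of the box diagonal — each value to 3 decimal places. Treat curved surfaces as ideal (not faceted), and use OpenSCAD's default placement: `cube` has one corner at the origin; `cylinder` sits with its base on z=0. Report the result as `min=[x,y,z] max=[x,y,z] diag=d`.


min=[-17.800,-6.500,-7.700] max=[14.600,28.800,10.400] diag=51.220

A = translate([-2.8, 8.5, -7.7]) cylinder(h=9.5, r=15) → bbox [-17.8,-6.5,-7.7] .. [12.2,23.5,1.8]
B = cube([2.4, 5.3, 8.6]) → bbox [0,0,0] .. [2.4,5.3,8.6]
lo = A.lo+B.lo = [-17.8+0, -6.5+0, -7.7+0] = [-17.800,-6.500,-7.700]
hi = A.hi+B.hi = [12.2+2.4, 23.5+5.3, 1.8+8.6] = [14.600,28.800,10.400]
diag = √(32.4²+35.3²+18.1²) = √2623.46 = 51.220


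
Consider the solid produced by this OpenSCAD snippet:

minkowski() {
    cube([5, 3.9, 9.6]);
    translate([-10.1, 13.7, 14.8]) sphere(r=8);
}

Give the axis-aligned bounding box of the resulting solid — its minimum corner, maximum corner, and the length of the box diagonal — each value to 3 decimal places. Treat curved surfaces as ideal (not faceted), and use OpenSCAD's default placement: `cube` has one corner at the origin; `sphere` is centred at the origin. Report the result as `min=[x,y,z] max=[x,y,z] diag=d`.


min=[-18.100,5.700,6.800] max=[2.900,25.600,32.400] diag=38.631

A = translate([-10.1, 13.7, 14.8]) sphere(r=8) → bbox [-18.1,5.7,6.8] .. [-2.1,21.7,22.8]
B = cube([5, 3.9, 9.6]) → bbox [0,0,0] .. [5,3.9,9.6]
lo = A.lo+B.lo = [-18.1+0, 5.7+0, 6.8+0] = [-18.100,5.700,6.800]
hi = A.hi+B.hi = [-2.1+5, 21.7+3.9, 22.8+9.6] = [2.900,25.600,32.400]
diag = √(21²+19.9²+25.6²) = √1492.37 = 38.631


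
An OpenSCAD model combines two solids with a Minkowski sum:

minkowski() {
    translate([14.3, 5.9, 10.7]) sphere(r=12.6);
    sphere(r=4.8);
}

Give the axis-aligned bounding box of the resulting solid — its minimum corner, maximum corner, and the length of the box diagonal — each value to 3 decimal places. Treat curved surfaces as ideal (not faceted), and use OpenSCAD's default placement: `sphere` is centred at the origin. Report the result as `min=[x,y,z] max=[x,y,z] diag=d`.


A = translate([14.3, 5.9, 10.7]) sphere(r=12.6) → bbox [1.7,-6.7,-1.9] .. [26.9,18.5,23.3]
B = sphere(r=4.8) → bbox [-4.8,-4.8,-4.8] .. [4.8,4.8,4.8]
lo = A.lo+B.lo = [1.7-4.8, -6.7-4.8, -1.9-4.8] = [-3.100,-11.500,-6.700]
hi = A.hi+B.hi = [26.9+4.8, 18.5+4.8, 23.3+4.8] = [31.700,23.300,28.100]
diag = √(34.8²+34.8²+34.8²) = √3633.12 = 60.275

min=[-3.100,-11.500,-6.700] max=[31.700,23.300,28.100] diag=60.275


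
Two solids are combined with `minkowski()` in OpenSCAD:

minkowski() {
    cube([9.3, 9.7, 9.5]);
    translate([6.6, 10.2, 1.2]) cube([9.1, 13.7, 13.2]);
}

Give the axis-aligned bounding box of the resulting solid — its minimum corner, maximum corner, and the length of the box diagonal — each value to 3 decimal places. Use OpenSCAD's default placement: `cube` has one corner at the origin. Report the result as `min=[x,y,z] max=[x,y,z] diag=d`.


A = translate([6.6, 10.2, 1.2]) cube([9.1, 13.7, 13.2]) → bbox [6.6,10.2,1.2] .. [15.7,23.9,14.4]
B = cube([9.3, 9.7, 9.5]) → bbox [0,0,0] .. [9.3,9.7,9.5]
lo = A.lo+B.lo = [6.6+0, 10.2+0, 1.2+0] = [6.600,10.200,1.200]
hi = A.hi+B.hi = [15.7+9.3, 23.9+9.7, 14.4+9.5] = [25.000,33.600,23.900]
diag = √(18.4²+23.4²+22.7²) = √1401.41 = 37.435

min=[6.600,10.200,1.200] max=[25.000,33.600,23.900] diag=37.435


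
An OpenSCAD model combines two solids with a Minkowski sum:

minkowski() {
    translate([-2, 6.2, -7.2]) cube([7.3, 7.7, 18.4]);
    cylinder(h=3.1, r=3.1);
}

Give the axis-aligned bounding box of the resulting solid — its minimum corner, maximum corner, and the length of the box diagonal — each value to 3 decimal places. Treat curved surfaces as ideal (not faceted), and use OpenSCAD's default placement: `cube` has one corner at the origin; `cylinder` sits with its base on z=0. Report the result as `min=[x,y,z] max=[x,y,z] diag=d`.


A = translate([-2, 6.2, -7.2]) cube([7.3, 7.7, 18.4]) → bbox [-2,6.2,-7.2] .. [5.3,13.9,11.2]
B = cylinder(h=3.1, r=3.1) → bbox [-3.1,-3.1,0] .. [3.1,3.1,3.1]
lo = A.lo+B.lo = [-2-3.1, 6.2-3.1, -7.2+0] = [-5.100,3.100,-7.200]
hi = A.hi+B.hi = [5.3+3.1, 13.9+3.1, 11.2+3.1] = [8.400,17.000,14.300]
diag = √(13.5²+13.9²+21.5²) = √837.71 = 28.943

min=[-5.100,3.100,-7.200] max=[8.400,17.000,14.300] diag=28.943


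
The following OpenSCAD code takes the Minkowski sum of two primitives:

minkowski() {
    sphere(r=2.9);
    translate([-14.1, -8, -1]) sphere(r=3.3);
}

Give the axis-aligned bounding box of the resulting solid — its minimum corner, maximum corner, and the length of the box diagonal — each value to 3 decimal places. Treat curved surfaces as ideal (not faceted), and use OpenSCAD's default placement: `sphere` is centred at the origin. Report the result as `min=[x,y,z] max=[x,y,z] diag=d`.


min=[-20.300,-14.200,-7.200] max=[-7.900,-1.800,5.200] diag=21.477

A = translate([-14.1, -8, -1]) sphere(r=3.3) → bbox [-17.4,-11.3,-4.3] .. [-10.8,-4.7,2.3]
B = sphere(r=2.9) → bbox [-2.9,-2.9,-2.9] .. [2.9,2.9,2.9]
lo = A.lo+B.lo = [-17.4-2.9, -11.3-2.9, -4.3-2.9] = [-20.300,-14.200,-7.200]
hi = A.hi+B.hi = [-10.8+2.9, -4.7+2.9, 2.3+2.9] = [-7.900,-1.800,5.200]
diag = √(12.4²+12.4²+12.4²) = √461.28 = 21.477


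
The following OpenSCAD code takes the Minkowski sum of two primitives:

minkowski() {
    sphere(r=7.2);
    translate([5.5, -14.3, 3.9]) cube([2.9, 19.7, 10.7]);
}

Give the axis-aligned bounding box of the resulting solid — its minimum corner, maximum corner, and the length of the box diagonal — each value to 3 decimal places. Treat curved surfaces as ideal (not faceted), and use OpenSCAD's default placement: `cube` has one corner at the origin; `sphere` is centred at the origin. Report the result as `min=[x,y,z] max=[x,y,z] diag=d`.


A = translate([5.5, -14.3, 3.9]) cube([2.9, 19.7, 10.7]) → bbox [5.5,-14.3,3.9] .. [8.4,5.4,14.6]
B = sphere(r=7.2) → bbox [-7.2,-7.2,-7.2] .. [7.2,7.2,7.2]
lo = A.lo+B.lo = [5.5-7.2, -14.3-7.2, 3.9-7.2] = [-1.700,-21.500,-3.300]
hi = A.hi+B.hi = [8.4+7.2, 5.4+7.2, 14.6+7.2] = [15.600,12.600,21.800]
diag = √(17.3²+34.1²+25.1²) = √2092.11 = 45.740

min=[-1.700,-21.500,-3.300] max=[15.600,12.600,21.800] diag=45.740


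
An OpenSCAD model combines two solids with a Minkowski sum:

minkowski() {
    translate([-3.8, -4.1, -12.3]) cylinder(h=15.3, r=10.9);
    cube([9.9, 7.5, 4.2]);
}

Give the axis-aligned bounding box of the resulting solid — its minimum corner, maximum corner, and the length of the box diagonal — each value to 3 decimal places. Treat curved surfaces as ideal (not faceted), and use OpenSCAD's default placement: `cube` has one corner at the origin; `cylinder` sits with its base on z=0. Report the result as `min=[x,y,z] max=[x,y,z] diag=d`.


min=[-14.700,-15.000,-12.300] max=[17.000,14.300,7.200] diag=47.367

A = translate([-3.8, -4.1, -12.3]) cylinder(h=15.3, r=10.9) → bbox [-14.7,-15,-12.3] .. [7.1,6.8,3]
B = cube([9.9, 7.5, 4.2]) → bbox [0,0,0] .. [9.9,7.5,4.2]
lo = A.lo+B.lo = [-14.7+0, -15+0, -12.3+0] = [-14.700,-15.000,-12.300]
hi = A.hi+B.hi = [7.1+9.9, 6.8+7.5, 3+4.2] = [17.000,14.300,7.200]
diag = √(31.7²+29.3²+19.5²) = √2243.63 = 47.367


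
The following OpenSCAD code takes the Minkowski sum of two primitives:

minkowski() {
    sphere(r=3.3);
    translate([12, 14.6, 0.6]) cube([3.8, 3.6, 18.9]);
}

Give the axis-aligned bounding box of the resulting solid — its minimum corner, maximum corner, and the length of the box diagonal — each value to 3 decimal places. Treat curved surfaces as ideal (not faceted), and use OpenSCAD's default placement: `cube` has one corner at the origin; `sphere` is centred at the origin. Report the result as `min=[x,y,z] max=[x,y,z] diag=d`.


A = translate([12, 14.6, 0.6]) cube([3.8, 3.6, 18.9]) → bbox [12,14.6,0.6] .. [15.8,18.2,19.5]
B = sphere(r=3.3) → bbox [-3.3,-3.3,-3.3] .. [3.3,3.3,3.3]
lo = A.lo+B.lo = [12-3.3, 14.6-3.3, 0.6-3.3] = [8.700,11.300,-2.700]
hi = A.hi+B.hi = [15.8+3.3, 18.2+3.3, 19.5+3.3] = [19.100,21.500,22.800]
diag = √(10.4²+10.2²+25.5²) = √862.45 = 29.367

min=[8.700,11.300,-2.700] max=[19.100,21.500,22.800] diag=29.367


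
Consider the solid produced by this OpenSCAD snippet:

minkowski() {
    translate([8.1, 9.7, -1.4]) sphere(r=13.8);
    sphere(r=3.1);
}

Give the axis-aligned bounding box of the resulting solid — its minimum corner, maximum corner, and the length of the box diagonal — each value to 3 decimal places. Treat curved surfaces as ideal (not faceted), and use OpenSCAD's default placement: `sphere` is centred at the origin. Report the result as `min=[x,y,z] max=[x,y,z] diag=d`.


A = translate([8.1, 9.7, -1.4]) sphere(r=13.8) → bbox [-5.7,-4.1,-15.2] .. [21.9,23.5,12.4]
B = sphere(r=3.1) → bbox [-3.1,-3.1,-3.1] .. [3.1,3.1,3.1]
lo = A.lo+B.lo = [-5.7-3.1, -4.1-3.1, -15.2-3.1] = [-8.800,-7.200,-18.300]
hi = A.hi+B.hi = [21.9+3.1, 23.5+3.1, 12.4+3.1] = [25.000,26.600,15.500]
diag = √(33.8²+33.8²+33.8²) = √3427.32 = 58.543

min=[-8.800,-7.200,-18.300] max=[25.000,26.600,15.500] diag=58.543
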